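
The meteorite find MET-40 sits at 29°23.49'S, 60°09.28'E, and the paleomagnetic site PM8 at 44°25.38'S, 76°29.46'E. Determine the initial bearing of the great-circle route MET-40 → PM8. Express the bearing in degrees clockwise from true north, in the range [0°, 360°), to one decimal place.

143.7°

MET-40: φ = -29.39150°, λ = +60.15467°
PM8: φ = -44.42300°, λ = +76.49100°
Δλ = 16.3363°
y = sin Δλ · cos φ₂ = 0.200885
x = cos φ₁ sin φ₂ − sin φ₁ cos φ₂ cos Δλ = -0.273501
θ = atan2(y, x) = 143.7030° → 143.7030° (mod 360°)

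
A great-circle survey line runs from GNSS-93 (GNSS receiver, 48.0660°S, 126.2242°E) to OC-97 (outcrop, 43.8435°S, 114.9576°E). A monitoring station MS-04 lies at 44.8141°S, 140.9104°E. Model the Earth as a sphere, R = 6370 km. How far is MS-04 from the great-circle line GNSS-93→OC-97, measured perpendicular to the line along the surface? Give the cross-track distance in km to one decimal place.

δ₁₃ = central angle GNSS-93→MS-04 = 0.185190 rad  (haversine)
θ₁₃ = bearing GNSS-93→MS-04 = 77.618°,  θ₁₂ = bearing GNSS-93→OC-97 = 294.187°
dₓₜ = R·arcsin(sin δ₁₃ · sin(θ₁₃ − θ₁₂)) = 6370·arcsin(0.18413·sin(-216.570°)) = 700.237 km
|dₓₜ| = 700.237 km

700.2 km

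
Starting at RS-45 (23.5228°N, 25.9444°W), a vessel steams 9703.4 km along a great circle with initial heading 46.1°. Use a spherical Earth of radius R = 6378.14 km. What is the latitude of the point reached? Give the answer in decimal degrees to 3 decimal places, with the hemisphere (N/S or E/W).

40.899°N

δ = d/R = 9703.4/6378.14 = 1.521353 rad
φ₂ = arcsin(sin φ₁ cos δ + cos φ₁ sin δ cos θ)
   = arcsin(0.39911·0.04942 + 0.91690·0.99878·0.69340) = 40.89916°
λ₂ = λ₁ + atan2(sin θ sin δ cos φ₁, cos δ − sin φ₁ sin φ₂) = 81.85781°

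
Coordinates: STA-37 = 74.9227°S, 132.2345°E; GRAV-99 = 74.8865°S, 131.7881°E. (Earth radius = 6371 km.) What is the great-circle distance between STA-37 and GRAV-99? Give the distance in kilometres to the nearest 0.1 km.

Δφ = 0.0362°,  Δλ = -0.4464°
a = sin²(Δφ/2) + cos φ₁ cos φ₂ sin²(Δλ/2) = 0.000001
c = 2·arcsin(√a) = 0.002125 rad = 0.1218°
d = R·c = 6371 × 0.002125 = 13.5 km

13.5 km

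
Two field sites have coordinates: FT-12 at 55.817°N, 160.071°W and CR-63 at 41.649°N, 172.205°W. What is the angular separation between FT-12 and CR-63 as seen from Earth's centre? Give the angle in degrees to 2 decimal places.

16.22°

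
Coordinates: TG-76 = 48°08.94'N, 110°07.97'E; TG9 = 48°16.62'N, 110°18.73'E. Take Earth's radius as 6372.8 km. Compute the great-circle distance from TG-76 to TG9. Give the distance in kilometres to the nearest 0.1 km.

TG-76: φ = +48.14900°, λ = +110.13283°
TG9: φ = +48.27700°, λ = +110.31217°
Δφ = 0.1280°,  Δλ = 0.1793°
a = sin²(Δφ/2) + cos φ₁ cos φ₂ sin²(Δλ/2) = 0.000002
c = 2·arcsin(√a) = 0.003056 rad = 0.1751°
d = R·c = 6372.8 × 0.003056 = 19.5 km

19.5 km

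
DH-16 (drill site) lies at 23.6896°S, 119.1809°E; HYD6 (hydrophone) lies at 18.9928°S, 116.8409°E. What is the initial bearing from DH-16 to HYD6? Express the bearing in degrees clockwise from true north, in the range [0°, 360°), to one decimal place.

Δλ = -2.3400°
y = sin Δλ · cos φ₂ = -0.038607
x = cos φ₁ sin φ₂ − sin φ₁ cos φ₂ cos Δλ = 0.081566
θ = atan2(y, x) = -25.3290° → 334.6710° (mod 360°)

334.7°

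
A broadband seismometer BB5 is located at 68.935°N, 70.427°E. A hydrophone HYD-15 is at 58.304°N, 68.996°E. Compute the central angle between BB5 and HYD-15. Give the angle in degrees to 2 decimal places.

10.65°

Δφ = -10.6310°,  Δλ = -1.4310°
a = sin²(Δφ/2) + cos φ₁ cos φ₂ sin²(Δλ/2) = 0.008612
c = 2·arcsin(√a) = 0.185865 rad = 10.6493°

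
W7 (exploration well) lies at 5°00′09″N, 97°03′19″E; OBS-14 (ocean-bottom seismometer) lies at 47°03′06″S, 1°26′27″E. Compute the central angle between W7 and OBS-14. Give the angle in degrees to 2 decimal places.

W7: φ = +5.00250°, λ = +97.05528°
OBS-14: φ = -47.05167°, λ = +1.44083°
Δφ = -52.0542°,  Δλ = -95.6144°
a = sin²(Δφ/2) + cos φ₁ cos φ₂ sin²(Δλ/2) = 0.565116
c = 2·arcsin(√a) = 1.701398 rad = 97.4829°

97.48°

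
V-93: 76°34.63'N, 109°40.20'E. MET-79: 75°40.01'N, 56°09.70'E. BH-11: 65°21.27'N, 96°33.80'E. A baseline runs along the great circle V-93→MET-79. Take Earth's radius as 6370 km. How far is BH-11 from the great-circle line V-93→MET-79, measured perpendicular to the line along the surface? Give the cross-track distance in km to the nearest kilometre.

V-93: φ = +76.57717°, λ = +109.67000°
MET-79: φ = +75.66683°, λ = +56.16167°
BH-11: φ = +65.35450°, λ = +96.56333°
δ₁₃ = central angle V-93→BH-11 = 0.208432 rad  (haversine)
θ₁₃ = bearing V-93→BH-11 = 207.192°,  θ₁₂ = bearing V-93→MET-79 = 292.320°
dₓₜ = R·arcsin(sin δ₁₃ · sin(θ₁₃ − θ₁₂)) = 6370·arcsin(0.20693·sin(-85.127°)) = -1322.845 km
|dₓₜ| = 1322.845 km

1323 km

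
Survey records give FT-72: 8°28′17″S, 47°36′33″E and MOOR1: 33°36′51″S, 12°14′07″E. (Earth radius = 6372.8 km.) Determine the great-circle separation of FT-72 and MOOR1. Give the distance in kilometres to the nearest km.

4575 km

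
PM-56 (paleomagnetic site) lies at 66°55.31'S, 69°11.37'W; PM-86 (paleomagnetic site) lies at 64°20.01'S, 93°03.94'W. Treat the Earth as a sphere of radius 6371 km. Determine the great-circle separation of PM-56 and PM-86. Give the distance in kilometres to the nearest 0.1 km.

1125.0 km

PM-56: φ = -66.92183°, λ = -69.18950°
PM-86: φ = -64.33350°, λ = -93.06567°
Δφ = 2.5883°,  Δλ = -23.8762°
a = sin²(Δφ/2) + cos φ₁ cos φ₂ sin²(Δλ/2) = 0.007775
c = 2·arcsin(√a) = 0.176580 rad = 10.1173°
d = R·c = 6371 × 0.176580 = 1125.0 km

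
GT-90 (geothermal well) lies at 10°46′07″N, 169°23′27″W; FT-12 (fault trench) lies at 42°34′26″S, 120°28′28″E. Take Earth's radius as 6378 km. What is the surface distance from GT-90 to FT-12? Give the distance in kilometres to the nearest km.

9255 km

GT-90: φ = +10.76861°, λ = -169.39083°
FT-12: φ = -42.57389°, λ = +120.47444°
Δφ = -53.3425°,  Δλ = -70.1347°
a = sin²(Δφ/2) + cos φ₁ cos φ₂ sin²(Δλ/2) = 0.440288
c = 2·arcsin(√a) = 1.451087 rad = 83.1411°
d = R·c = 6378 × 1.451087 = 9255.0 km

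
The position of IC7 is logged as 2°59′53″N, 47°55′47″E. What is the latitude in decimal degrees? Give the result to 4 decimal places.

2.9981°N

2° + 59′/60 + 53″/3600 = 2 + 0.98333 + 0.01472 = 2.9981°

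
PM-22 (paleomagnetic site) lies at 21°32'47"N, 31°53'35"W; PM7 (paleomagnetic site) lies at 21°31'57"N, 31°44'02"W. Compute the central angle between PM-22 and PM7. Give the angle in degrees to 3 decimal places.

0.149°

PM-22: φ = +21.54639°, λ = -31.89306°
PM7: φ = +21.53250°, λ = -31.73389°
Δφ = -0.0139°,  Δλ = 0.1592°
a = sin²(Δφ/2) + cos φ₁ cos φ₂ sin²(Δλ/2) = 0.000002
c = 2·arcsin(√a) = 0.002595 rad = 0.1487°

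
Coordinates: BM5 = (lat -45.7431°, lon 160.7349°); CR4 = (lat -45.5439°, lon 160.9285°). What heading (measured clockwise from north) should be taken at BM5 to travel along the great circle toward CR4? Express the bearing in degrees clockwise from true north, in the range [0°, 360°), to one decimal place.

Δλ = 0.1936°
y = sin Δλ · cos φ₂ = 0.002366
x = cos φ₁ sin φ₂ − sin φ₁ cos φ₂ cos Δλ = 0.003474
θ = atan2(y, x) = 34.2641° → 34.2641° (mod 360°)

34.3°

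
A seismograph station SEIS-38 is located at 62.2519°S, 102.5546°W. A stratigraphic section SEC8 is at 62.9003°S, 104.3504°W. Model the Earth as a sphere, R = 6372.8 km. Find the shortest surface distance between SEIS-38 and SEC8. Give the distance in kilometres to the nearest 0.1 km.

Δφ = -0.6484°,  Δλ = -1.7958°
a = sin²(Δφ/2) + cos φ₁ cos φ₂ sin²(Δλ/2) = 0.000084
c = 2·arcsin(√a) = 0.018341 rad = 1.0509°
d = R·c = 6372.8 × 0.018341 = 116.9 km

116.9 km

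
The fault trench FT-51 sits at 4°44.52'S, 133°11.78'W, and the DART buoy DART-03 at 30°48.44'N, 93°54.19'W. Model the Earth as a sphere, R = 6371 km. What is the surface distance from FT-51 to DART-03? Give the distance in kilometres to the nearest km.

5746 km

FT-51: φ = -4.74200°, λ = -133.19633°
DART-03: φ = +30.80733°, λ = -93.90317°
Δφ = 35.5493°,  Δλ = 39.2932°
a = sin²(Δφ/2) + cos φ₁ cos φ₂ sin²(Δλ/2) = 0.189951
c = 2·arcsin(√a) = 0.901929 rad = 51.6768°
d = R·c = 6371 × 0.901929 = 5746.2 km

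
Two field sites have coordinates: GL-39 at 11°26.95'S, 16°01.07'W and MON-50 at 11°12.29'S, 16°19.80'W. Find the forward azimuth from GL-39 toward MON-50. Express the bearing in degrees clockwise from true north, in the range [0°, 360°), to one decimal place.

308.6°

GL-39: φ = -11.44917°, λ = -16.01783°
MON-50: φ = -11.20483°, λ = -16.33000°
Δλ = -0.3122°
y = sin Δλ · cos φ₂ = -0.005344
x = cos φ₁ sin φ₂ − sin φ₁ cos φ₂ cos Δλ = 0.004262
θ = atan2(y, x) = -51.4321° → 308.5679° (mod 360°)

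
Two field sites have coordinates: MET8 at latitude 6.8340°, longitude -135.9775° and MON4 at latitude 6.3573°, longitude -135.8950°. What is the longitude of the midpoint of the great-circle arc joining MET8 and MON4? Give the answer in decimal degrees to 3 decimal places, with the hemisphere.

135.936°W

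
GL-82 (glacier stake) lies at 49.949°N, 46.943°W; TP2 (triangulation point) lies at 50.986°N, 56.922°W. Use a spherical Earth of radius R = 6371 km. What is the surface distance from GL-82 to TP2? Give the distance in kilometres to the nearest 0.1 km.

715.1 km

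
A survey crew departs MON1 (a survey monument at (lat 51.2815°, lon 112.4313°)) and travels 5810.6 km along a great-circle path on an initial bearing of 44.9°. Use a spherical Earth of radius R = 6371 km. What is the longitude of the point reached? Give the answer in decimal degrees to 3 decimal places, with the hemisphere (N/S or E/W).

δ = d/R = 5810.6/6371 = 0.912039 rad
φ₂ = arcsin(sin φ₁ cos δ + cos φ₁ sin δ cos θ)
   = arcsin(0.78023·0.61213 + 0.62549·0.79075·0.70834) = 55.88958°
λ₂ = λ₁ + atan2(sin θ sin δ cos φ₁, cos δ − sin φ₁ sin φ₂) = -152.02897°

152.029°W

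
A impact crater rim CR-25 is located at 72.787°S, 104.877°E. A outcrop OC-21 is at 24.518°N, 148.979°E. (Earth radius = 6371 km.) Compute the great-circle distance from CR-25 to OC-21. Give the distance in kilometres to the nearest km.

Δφ = 97.3050°,  Δλ = 44.1020°
a = sin²(Δφ/2) + cos φ₁ cos φ₂ sin²(Δλ/2) = 0.601525
c = 2·arcsin(√a) = 1.775268 rad = 101.7154°
d = R·c = 6371 × 1.775268 = 11310.2 km

11310 km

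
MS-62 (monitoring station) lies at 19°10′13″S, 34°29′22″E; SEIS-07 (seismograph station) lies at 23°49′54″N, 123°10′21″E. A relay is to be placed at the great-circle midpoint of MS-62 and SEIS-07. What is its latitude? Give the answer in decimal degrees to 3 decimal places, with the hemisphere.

MS-62: φ = -19.17028°, λ = +34.48944°
SEIS-07: φ = +23.83167°, λ = +123.17250°
Bx = cos φ₂ cos Δλ = 0.021023,  By = cos φ₂ sin Δλ = 0.914495
φₘ = atan2(sin φ₁ + sin φ₂, √((cos φ₁ + Bx)² + By²)) = 3.25675°
λₘ = λ₁ + atan2(By, cos φ₁ + Bx) = 77.93328°

3.257°N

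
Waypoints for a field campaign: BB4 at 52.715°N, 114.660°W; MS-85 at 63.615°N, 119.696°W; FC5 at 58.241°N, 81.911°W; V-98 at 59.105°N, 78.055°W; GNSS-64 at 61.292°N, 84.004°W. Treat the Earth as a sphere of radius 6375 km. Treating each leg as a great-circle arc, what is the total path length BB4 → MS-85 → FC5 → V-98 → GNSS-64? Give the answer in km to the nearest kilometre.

3993 km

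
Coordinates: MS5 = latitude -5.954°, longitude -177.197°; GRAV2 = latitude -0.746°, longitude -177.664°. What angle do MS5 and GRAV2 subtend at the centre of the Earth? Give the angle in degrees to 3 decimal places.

5.229°

Δφ = 5.2080°,  Δλ = -0.4670°
a = sin²(Δφ/2) + cos φ₁ cos φ₂ sin²(Δλ/2) = 0.002081
c = 2·arcsin(√a) = 0.091260 rad = 5.2288°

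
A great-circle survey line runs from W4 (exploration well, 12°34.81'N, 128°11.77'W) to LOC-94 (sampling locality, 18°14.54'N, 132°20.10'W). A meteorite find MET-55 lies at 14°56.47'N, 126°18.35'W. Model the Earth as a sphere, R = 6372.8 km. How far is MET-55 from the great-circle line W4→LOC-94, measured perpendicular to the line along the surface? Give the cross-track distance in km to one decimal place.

W4: φ = +12.58017°, λ = -128.19617°
LOC-94: φ = +18.24233°, λ = -132.33500°
MET-55: φ = +14.94117°, λ = -126.30583°
δ₁₃ = central angle W4→MET-55 = 0.052199 rad  (haversine)
θ₁₃ = bearing W4→MET-55 = 37.651°,  θ₁₂ = bearing W4→LOC-94 = 325.357°
dₓₜ = R·arcsin(sin δ₁₃ · sin(θ₁₃ − θ₁₂)) = 6372.8·arcsin(0.05218·sin(-287.706°)) = 316.885 km
|dₓₜ| = 316.885 km

316.9 km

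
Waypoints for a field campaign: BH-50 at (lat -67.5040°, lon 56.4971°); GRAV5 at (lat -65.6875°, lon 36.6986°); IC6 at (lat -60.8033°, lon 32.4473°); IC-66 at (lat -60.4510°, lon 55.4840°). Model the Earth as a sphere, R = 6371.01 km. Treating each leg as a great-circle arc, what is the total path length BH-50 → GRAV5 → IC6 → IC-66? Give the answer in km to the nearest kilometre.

BH-50→GRAV5: c = 0.140216 rad, d = 893.32 km
GRAV5→IC6: c = 0.091506 rad, d = 582.99 km
IC6→IC-66: c = 0.196292 rad, d = 1250.58 km
Total = 893.32 + 582.99 + 1250.58 = 2726.88 km

2727 km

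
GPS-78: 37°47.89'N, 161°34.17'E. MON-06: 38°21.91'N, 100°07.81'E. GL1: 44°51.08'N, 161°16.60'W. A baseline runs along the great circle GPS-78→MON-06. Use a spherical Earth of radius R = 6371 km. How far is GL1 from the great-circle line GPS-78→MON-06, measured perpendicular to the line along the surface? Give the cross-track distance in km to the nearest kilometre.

GPS-78: φ = +37.79817°, λ = +161.56950°
MON-06: φ = +38.36517°, λ = +100.13017°
GL1: φ = +44.85133°, λ = -161.27667°
δ₁₃ = central angle GPS-78→GL1 = 0.497613 rad  (haversine)
θ₁₃ = bearing GPS-78→GL1 = 63.768°,  θ₁₂ = bearing GPS-78→MON-06 = 290.735°
dₓₜ = R·arcsin(sin δ₁₃ · sin(θ₁₃ − θ₁₂)) = 6371·arcsin(0.47733·sin(-226.967°)) = 2270.663 km
|dₓₜ| = 2270.663 km

2271 km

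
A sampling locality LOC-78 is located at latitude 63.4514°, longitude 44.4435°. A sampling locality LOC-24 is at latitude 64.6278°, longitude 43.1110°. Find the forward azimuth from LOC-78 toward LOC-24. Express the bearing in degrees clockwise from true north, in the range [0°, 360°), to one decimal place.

Δλ = -1.3325°
y = sin Δλ · cos φ₂ = -0.009964
x = cos φ₁ sin φ₂ − sin φ₁ cos φ₂ cos Δλ = 0.020634
θ = atan2(y, x) = -25.7762° → 334.2238° (mod 360°)

334.2°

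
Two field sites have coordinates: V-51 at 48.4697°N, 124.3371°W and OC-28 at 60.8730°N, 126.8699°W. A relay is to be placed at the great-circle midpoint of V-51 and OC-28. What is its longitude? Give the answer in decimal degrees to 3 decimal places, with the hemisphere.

125.409°W

Bx = cos φ₂ cos Δλ = 0.486272,  By = cos φ₂ sin Δλ = -0.021510
φₘ = atan2(sin φ₁ + sin φ₂, √((cos φ₁ + Bx)² + By²)) = 54.67780°
λₘ = λ₁ + atan2(By, cos φ₁ + Bx) = -125.40932°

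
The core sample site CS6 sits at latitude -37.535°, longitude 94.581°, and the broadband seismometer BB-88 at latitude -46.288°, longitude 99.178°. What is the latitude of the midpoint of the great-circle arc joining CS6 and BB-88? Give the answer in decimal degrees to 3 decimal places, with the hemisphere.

41.934°S

Bx = cos φ₂ cos Δλ = 0.688811,  By = cos φ₂ sin Δλ = 0.055384
φₘ = atan2(sin φ₁ + sin φ₂, √((cos φ₁ + Bx)² + By²)) = -41.93432°
λₘ = λ₁ + atan2(By, cos φ₁ + Bx) = 96.72152°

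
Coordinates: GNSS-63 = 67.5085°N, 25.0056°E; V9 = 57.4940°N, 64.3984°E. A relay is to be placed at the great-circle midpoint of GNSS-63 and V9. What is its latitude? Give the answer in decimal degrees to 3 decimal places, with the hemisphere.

63.850°N

Bx = cos φ₂ cos Δλ = 0.415301,  By = cos φ₂ sin Δλ = 0.341044
φₘ = atan2(sin φ₁ + sin φ₂, √((cos φ₁ + Bx)² + By²)) = 63.85024°
λₘ = λ₁ + atan2(By, cos φ₁ + Bx) = 48.15017°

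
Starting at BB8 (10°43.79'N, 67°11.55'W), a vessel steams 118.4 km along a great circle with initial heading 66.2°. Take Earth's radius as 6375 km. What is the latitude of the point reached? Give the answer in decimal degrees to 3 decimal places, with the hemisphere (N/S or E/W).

BB8: φ = +10.72983°, λ = -67.19250°
δ = d/R = 118.4/6375 = 0.018573 rad
φ₂ = arcsin(sin φ₁ cos δ + cos φ₁ sin δ cos θ)
   = arcsin(0.18618·0.99983 + 0.98252·0.01857·0.40355) = 11.15767°
λ₂ = λ₁ + atan2(sin θ sin δ cos φ₁, cos δ − sin φ₁ sin φ₂) = -66.20011°

11.158°N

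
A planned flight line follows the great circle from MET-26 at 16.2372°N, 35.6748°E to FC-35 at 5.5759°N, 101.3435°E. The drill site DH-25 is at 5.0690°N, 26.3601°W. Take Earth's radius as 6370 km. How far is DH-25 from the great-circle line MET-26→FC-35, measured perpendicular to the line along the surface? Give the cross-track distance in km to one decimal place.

423.9 km

δ₁₃ = central angle MET-26→DH-25 = 1.077907 rad  (haversine)
θ₁₃ = bearing MET-26→DH-25 = 267.021°,  θ₁₂ = bearing MET-26→FC-35 = 91.350°
dₓₜ = R·arcsin(sin δ₁₃ · sin(θ₁₃ − θ₁₂)) = 6370·arcsin(0.88097·sin(175.672°)) = 423.859 km
|dₓₜ| = 423.859 km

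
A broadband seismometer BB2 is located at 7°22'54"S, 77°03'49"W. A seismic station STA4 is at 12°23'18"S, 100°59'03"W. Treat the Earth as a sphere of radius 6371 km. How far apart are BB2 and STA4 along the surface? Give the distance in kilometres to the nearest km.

2677 km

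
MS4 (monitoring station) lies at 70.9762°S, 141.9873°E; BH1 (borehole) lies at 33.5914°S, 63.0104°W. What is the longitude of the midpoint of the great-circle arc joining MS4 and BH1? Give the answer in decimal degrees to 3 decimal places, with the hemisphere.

77.382°W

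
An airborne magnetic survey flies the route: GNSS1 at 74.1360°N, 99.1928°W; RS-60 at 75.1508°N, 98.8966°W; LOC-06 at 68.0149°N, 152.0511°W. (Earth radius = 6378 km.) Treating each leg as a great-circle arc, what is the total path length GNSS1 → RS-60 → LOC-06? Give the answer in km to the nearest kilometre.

2059 km

GNSS1→RS-60: c = 0.017764 rad, d = 113.30 km
RS-60→LOC-06: c = 0.305006 rad, d = 1945.33 km
Total = 113.30 + 1945.33 = 2058.63 km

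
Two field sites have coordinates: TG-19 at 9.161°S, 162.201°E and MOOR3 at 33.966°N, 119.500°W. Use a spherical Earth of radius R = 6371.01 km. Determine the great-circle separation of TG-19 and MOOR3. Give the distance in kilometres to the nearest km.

9516 km

Δφ = 43.1270°,  Δλ = 78.2990°
a = sin²(Δφ/2) + cos φ₁ cos φ₂ sin²(Δλ/2) = 0.461448
c = 2·arcsin(√a) = 1.493616 rad = 85.5779°
d = R·c = 6371.01 × 1.493616 = 9515.8 km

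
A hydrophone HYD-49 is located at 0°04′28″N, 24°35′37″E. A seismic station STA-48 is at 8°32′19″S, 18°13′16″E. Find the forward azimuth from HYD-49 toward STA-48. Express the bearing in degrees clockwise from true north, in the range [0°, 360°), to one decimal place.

HYD-49: φ = +0.07444°, λ = +24.59361°
STA-48: φ = -8.53861°, λ = +18.22111°
Δλ = -6.3725°
y = sin Δλ · cos φ₂ = -0.109762
x = cos φ₁ sin φ₂ − sin φ₁ cos φ₂ cos Δλ = -0.149753
θ = atan2(y, x) = -143.7603° → 216.2397° (mod 360°)

216.2°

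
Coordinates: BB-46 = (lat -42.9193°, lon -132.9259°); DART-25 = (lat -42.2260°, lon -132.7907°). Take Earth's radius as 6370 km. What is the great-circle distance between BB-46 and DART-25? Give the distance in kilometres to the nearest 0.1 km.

Δφ = 0.6933°,  Δλ = 0.1352°
a = sin²(Δφ/2) + cos φ₁ cos φ₂ sin²(Δλ/2) = 0.000037
c = 2·arcsin(√a) = 0.012225 rad = 0.7004°
d = R·c = 6370 × 0.012225 = 77.9 km

77.9 km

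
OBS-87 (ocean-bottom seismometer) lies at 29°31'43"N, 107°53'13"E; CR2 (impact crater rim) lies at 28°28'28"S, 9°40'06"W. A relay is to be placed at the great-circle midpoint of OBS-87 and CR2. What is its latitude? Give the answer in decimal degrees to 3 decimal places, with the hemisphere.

1.017°N

OBS-87: φ = +29.52861°, λ = +107.88694°
CR2: φ = -28.47444°, λ = -9.66833°
Bx = cos φ₂ cos Δλ = -0.406643,  By = cos φ₂ sin Δλ = -0.779317
φₘ = atan2(sin φ₁ + sin φ₂, √((cos φ₁ + Bx)² + By²)) = 1.01671°
λₘ = λ₁ + atan2(By, cos φ₁ + Bx) = 48.62727°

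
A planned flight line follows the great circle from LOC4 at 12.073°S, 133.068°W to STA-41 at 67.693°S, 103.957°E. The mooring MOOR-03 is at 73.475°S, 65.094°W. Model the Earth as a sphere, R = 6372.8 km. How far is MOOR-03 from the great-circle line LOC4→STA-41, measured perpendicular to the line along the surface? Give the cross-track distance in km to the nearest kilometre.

δ₁₃ = central angle LOC4→MOOR-03 = 1.261037 rad  (haversine)
θ₁₃ = bearing LOC4→MOOR-03 = 163.928°,  θ₁₂ = bearing LOC4→STA-41 = 198.568°
dₓₜ = R·arcsin(sin δ₁₃ · sin(θ₁₃ − θ₁₂)) = 6372.8·arcsin(0.95241·sin(-34.641°)) = -3645.690 km
|dₓₜ| = 3645.690 km

3646 km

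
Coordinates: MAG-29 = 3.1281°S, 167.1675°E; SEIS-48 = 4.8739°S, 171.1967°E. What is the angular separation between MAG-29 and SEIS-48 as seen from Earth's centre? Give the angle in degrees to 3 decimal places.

4.382°

Δφ = -1.7458°,  Δλ = 4.0292°
a = sin²(Δφ/2) + cos φ₁ cos φ₂ sin²(Δλ/2) = 0.001462
c = 2·arcsin(√a) = 0.076480 rad = 4.3820°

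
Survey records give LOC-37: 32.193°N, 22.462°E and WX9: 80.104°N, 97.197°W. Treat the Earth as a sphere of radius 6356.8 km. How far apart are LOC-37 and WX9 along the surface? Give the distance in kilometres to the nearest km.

Δφ = 47.9110°,  Δλ = -119.6590°
a = sin²(Δφ/2) + cos φ₁ cos φ₂ sin²(Δλ/2) = 0.273561
c = 2·arcsin(√a) = 1.100806 rad = 63.0715°
d = R·c = 6356.8 × 1.100806 = 6997.6 km

6998 km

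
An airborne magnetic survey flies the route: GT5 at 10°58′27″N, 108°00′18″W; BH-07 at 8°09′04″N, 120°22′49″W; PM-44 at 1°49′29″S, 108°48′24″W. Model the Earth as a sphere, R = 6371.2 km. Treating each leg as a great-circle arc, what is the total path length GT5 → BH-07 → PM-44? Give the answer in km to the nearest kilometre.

GT5: φ = +10.97417°, λ = -108.00500°
BH-07: φ = +8.15111°, λ = -120.38028°
PM-44: φ = -1.82472°, λ = -108.80667°
GT5→BH-07: c = 0.218579 rad, d = 1392.61 km
BH-07→PM-44: c = 0.266250 rad, d = 1696.33 km
Total = 1392.61 + 1696.33 = 3088.94 km

3089 km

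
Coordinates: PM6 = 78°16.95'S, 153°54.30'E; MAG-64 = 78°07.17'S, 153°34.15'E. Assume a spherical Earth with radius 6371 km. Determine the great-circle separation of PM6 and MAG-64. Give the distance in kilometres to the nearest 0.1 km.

PM6: φ = -78.28250°, λ = +153.90500°
MAG-64: φ = -78.11950°, λ = +153.56917°
Δφ = 0.1630°,  Δλ = -0.3358°
a = sin²(Δφ/2) + cos φ₁ cos φ₂ sin²(Δλ/2) = 0.000002
c = 2·arcsin(√a) = 0.003087 rad = 0.1769°
d = R·c = 6371 × 0.003087 = 19.7 km

19.7 km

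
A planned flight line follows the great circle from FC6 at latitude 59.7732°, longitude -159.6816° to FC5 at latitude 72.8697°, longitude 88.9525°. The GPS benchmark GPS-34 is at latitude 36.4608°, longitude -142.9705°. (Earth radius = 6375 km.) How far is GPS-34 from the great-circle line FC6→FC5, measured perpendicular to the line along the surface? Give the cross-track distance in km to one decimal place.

322.9 km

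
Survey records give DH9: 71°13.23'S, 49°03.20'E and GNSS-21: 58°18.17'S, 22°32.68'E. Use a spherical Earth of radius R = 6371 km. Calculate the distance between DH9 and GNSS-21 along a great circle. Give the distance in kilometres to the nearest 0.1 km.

1877.1 km

DH9: φ = -71.22050°, λ = +49.05333°
GNSS-21: φ = -58.30283°, λ = +22.54467°
Δφ = 12.9177°,  Δλ = -26.5087°
a = sin²(Δφ/2) + cos φ₁ cos φ₂ sin²(Δλ/2) = 0.021545
c = 2·arcsin(√a) = 0.294632 rad = 16.8812°
d = R·c = 6371 × 0.294632 = 1877.1 km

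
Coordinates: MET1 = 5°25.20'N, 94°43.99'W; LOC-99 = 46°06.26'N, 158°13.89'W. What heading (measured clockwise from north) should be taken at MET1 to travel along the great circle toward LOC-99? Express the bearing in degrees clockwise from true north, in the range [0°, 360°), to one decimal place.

MET1: φ = +5.42000°, λ = -94.73317°
LOC-99: φ = +46.10433°, λ = -158.23150°
Δλ = -63.4983°
y = sin Δλ · cos φ₂ = -0.620491
x = cos φ₁ sin φ₂ − sin φ₁ cos φ₂ cos Δλ = 0.688158
θ = atan2(y, x) = -42.0400° → 317.9600° (mod 360°)

318.0°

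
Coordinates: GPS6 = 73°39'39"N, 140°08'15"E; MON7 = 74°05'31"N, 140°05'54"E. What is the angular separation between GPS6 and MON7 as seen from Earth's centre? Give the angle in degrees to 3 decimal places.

GPS6: φ = +73.66083°, λ = +140.13750°
MON7: φ = +74.09194°, λ = +140.09833°
Δφ = 0.4311°,  Δλ = -0.0392°
a = sin²(Δφ/2) + cos φ₁ cos φ₂ sin²(Δλ/2) = 0.000014
c = 2·arcsin(√a) = 0.007527 rad = 0.4312°

0.431°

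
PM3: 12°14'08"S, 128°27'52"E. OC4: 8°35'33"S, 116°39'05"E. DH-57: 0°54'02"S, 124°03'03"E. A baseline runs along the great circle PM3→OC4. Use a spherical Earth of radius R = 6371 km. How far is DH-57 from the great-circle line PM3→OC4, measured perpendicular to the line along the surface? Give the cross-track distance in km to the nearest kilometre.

1066 km

PM3: φ = -12.23556°, λ = +128.46444°
OC4: φ = -8.59250°, λ = +116.65139°
DH-57: φ = -0.90056°, λ = +124.05083°
δ₁₃ = central angle PM3→DH-57 = 0.212071 rad  (haversine)
θ₁₃ = bearing PM3→DH-57 = 338.558°,  θ₁₂ = bearing PM3→OC4 = 286.277°
dₓₜ = R·arcsin(sin δ₁₃ · sin(θ₁₃ − θ₁₂)) = 6371·arcsin(0.21049·sin(52.281°)) = 1065.724 km
|dₓₜ| = 1065.724 km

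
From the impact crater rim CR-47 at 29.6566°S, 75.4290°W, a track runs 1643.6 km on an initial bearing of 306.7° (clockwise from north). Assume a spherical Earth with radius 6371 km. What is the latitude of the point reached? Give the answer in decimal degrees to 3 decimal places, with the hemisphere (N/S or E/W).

20.238°S

δ = d/R = 1643.6/6371 = 0.257981 rad
φ₂ = arcsin(sin φ₁ cos δ + cos φ₁ sin δ cos θ)
   = arcsin(-0.49480·0.96691 + 0.86901·0.25513·0.59763) = -20.23840°
λ₂ = λ₁ + atan2(sin θ sin δ cos φ₁, cos δ − sin φ₁ sin φ₂) = -88.02156°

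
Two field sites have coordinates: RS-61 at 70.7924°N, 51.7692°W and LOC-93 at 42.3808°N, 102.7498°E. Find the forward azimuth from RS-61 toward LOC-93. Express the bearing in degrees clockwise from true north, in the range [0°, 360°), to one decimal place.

20.5°

Δλ = 154.5190°
y = sin Δλ · cos φ₂ = 0.317789
x = cos φ₁ sin φ₂ − sin φ₁ cos φ₂ cos Δλ = 0.851466
θ = atan2(y, x) = 20.4669° → 20.4669° (mod 360°)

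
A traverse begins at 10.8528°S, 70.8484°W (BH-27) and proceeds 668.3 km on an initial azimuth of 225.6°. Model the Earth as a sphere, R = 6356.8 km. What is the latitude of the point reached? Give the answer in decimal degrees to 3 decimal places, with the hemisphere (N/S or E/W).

15.032°S

δ = d/R = 668.3/6356.8 = 0.105132 rad
φ₂ = arcsin(sin φ₁ cos δ + cos φ₁ sin δ cos θ)
   = arcsin(-0.18829·0.99448 + 0.98211·0.10494·-0.69966) = -15.03179°
λ₂ = λ₁ + atan2(sin θ sin δ cos φ₁, cos δ − sin φ₁ sin φ₂) = -75.30085°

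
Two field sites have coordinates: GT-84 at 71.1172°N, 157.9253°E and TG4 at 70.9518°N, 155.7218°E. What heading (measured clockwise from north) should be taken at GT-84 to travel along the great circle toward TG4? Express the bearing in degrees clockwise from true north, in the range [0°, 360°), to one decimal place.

Δλ = -2.2035°
y = sin Δλ · cos φ₂ = -0.012548
x = cos φ₁ sin φ₂ − sin φ₁ cos φ₂ cos Δλ = -0.002658
θ = atan2(y, x) = -101.9616° → 258.0384° (mod 360°)

258.0°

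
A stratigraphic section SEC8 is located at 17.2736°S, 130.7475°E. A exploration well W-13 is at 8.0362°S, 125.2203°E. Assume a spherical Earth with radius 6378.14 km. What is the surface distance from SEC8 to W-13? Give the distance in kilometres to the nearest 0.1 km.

1190.3 km

Δφ = 9.2374°,  Δλ = -5.5272°
a = sin²(Δφ/2) + cos φ₁ cos φ₂ sin²(Δλ/2) = 0.008682
c = 2·arcsin(√a) = 0.186628 rad = 10.6930°
d = R·c = 6378.14 × 0.186628 = 1190.3 km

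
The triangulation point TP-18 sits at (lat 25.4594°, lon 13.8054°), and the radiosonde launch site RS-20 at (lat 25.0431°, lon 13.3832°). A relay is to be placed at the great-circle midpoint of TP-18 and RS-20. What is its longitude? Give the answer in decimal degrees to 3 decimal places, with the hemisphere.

13.594°E

Bx = cos φ₂ cos Δλ = 0.905965,  By = cos φ₂ sin Δλ = -0.006676
φₘ = atan2(sin φ₁ + sin φ₂, √((cos φ₁ + Bx)² + By²)) = 25.25140°
λₘ = λ₁ + atan2(By, cos φ₁ + Bx) = 13.59394°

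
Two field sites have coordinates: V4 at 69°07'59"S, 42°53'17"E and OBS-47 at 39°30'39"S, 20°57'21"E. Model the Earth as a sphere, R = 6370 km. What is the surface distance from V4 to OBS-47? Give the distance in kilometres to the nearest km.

V4: φ = -69.13306°, λ = +42.88806°
OBS-47: φ = -39.51083°, λ = +20.95583°
Δφ = 29.6222°,  Δλ = -21.9322°
a = sin²(Δφ/2) + cos φ₁ cos φ₂ sin²(Δλ/2) = 0.075293
c = 2·arcsin(√a) = 0.555922 rad = 31.8520°
d = R·c = 6370 × 0.555922 = 3541.2 km

3541 km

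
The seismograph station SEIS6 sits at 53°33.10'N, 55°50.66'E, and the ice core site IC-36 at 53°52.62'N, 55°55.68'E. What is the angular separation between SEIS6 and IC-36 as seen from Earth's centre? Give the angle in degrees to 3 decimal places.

SEIS6: φ = +53.55167°, λ = +55.84433°
IC-36: φ = +53.87700°, λ = +55.92800°
Δφ = 0.3253°,  Δλ = 0.0837°
a = sin²(Δφ/2) + cos φ₁ cos φ₂ sin²(Δλ/2) = 0.000008
c = 2·arcsin(√a) = 0.005744 rad = 0.3291°

0.329°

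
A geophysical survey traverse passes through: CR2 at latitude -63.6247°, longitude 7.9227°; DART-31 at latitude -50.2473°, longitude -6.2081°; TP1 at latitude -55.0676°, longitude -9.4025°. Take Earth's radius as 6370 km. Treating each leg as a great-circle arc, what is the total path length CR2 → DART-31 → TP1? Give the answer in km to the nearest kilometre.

CR2→DART-31: c = 0.268119 rad, d = 1707.92 km
DART-31→TP1: c = 0.090649 rad, d = 577.43 km
Total = 1707.92 + 577.43 = 2285.35 km

2285 km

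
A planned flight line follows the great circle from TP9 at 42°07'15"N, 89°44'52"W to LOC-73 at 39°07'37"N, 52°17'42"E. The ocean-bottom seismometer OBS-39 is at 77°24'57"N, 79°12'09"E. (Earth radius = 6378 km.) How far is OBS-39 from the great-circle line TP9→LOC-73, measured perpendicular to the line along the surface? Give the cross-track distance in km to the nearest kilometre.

2468 km

TP9: φ = +42.12083°, λ = -89.74778°
LOC-73: φ = +39.12694°, λ = +52.29500°
OBS-39: φ = +77.41583°, λ = +79.20250°
δ₁₃ = central angle TP9→OBS-39 = 1.051837 rad  (haversine)
θ₁₃ = bearing TP9→OBS-39 = 2.756°,  θ₁₂ = bearing TP9→LOC-73 = 28.513°
dₓₜ = R·arcsin(sin δ₁₃ · sin(θ₁₃ − θ₁₂)) = 6378·arcsin(0.86834·sin(-25.757°)) = -2467.790 km
|dₓₜ| = 2467.790 km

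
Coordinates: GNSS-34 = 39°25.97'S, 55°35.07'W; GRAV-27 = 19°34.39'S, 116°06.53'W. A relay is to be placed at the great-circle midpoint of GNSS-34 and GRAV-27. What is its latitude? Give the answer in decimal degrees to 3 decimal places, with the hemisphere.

33.186°S

GNSS-34: φ = -39.43283°, λ = -55.58450°
GRAV-27: φ = -19.57317°, λ = -116.10883°
Bx = cos φ₂ cos Δλ = 0.463620,  By = cos φ₂ sin Δλ = -0.820259
φₘ = atan2(sin φ₁ + sin φ₂, √((cos φ₁ + Bx)² + By²)) = -33.18565°
λₘ = λ₁ + atan2(By, cos φ₁ + Bx) = -89.15455°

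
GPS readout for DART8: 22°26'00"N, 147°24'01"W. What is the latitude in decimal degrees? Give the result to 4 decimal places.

22° + 26′/60 + 0″/3600 = 22 + 0.43333 + 0.00000 = 22.4333°

22.4333°N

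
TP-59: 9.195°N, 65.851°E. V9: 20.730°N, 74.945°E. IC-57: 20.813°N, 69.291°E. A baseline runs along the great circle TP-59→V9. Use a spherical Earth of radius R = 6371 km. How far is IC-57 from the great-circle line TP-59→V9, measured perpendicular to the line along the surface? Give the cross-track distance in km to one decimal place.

471.2 km

δ₁₃ = central angle TP-59→IC-57 = 0.210869 rad  (haversine)
θ₁₃ = bearing TP-59→IC-57 = 15.543°,  θ₁₂ = bearing TP-59→V9 = 36.217°
dₓₜ = R·arcsin(sin δ₁₃ · sin(θ₁₃ − θ₁₂)) = 6371·arcsin(0.20931·sin(-20.674°)) = -471.228 km
|dₓₜ| = 471.228 km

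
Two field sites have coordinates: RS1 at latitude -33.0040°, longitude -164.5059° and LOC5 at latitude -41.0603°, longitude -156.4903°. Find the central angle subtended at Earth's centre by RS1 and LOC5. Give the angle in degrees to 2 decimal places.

Δφ = -8.0563°,  Δλ = 8.0156°
a = sin²(Δφ/2) + cos φ₁ cos φ₂ sin²(Δλ/2) = 0.008024
c = 2·arcsin(√a) = 0.179389 rad = 10.2782°

10.28°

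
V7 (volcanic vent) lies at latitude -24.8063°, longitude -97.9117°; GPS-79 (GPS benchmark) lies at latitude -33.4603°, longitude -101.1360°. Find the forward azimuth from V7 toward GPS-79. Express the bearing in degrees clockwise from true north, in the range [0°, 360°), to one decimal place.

Δλ = -3.2243°
y = sin Δλ · cos φ₂ = -0.046923
x = cos φ₁ sin φ₂ − sin φ₁ cos φ₂ cos Δλ = -0.151021
θ = atan2(y, x) = -162.7396° → 197.2604° (mod 360°)

197.3°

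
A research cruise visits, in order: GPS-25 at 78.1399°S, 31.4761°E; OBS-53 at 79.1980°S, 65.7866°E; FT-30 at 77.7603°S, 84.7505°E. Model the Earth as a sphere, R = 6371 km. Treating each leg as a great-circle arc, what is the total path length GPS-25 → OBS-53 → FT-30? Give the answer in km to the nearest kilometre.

GPS-25→OBS-53: c = 0.117309 rad, d = 747.38 km
OBS-53→FT-30: c = 0.070319 rad, d = 448.00 km
Total = 747.38 + 448.00 = 1195.38 km

1195 km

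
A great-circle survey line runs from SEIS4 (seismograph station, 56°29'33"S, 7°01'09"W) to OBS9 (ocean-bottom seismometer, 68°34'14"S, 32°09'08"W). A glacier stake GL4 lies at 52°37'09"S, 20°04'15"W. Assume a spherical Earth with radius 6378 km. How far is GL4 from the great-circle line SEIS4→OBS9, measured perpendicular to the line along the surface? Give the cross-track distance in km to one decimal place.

925.5 km

SEIS4: φ = -56.49250°, λ = -7.01917°
OBS9: φ = -68.57056°, λ = -32.15222°
GL4: φ = -52.61917°, λ = -20.07083°
δ₁₃ = central angle SEIS4→GL4 = 0.148069 rad  (haversine)
θ₁₃ = bearing SEIS4→GL4 = 291.669°,  θ₁₂ = bearing SEIS4→OBS9 = 213.095°
dₓₜ = R·arcsin(sin δ₁₃ · sin(θ₁₃ − θ₁₂)) = 6378·arcsin(0.14753·sin(78.574°)) = 925.536 km
|dₓₜ| = 925.536 km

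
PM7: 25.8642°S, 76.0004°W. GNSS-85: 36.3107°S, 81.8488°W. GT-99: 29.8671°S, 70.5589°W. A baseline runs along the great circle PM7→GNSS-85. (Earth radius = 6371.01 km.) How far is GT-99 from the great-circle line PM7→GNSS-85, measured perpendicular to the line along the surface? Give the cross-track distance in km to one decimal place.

665.7 km

δ₁₃ = central angle PM7→GT-99 = 0.109196 rad  (haversine)
θ₁₃ = bearing PM7→GT-99 = 131.011°,  θ₁₂ = bearing PM7→GNSS-85 = 204.148°
dₓₜ = R·arcsin(sin δ₁₃ · sin(θ₁₃ − θ₁₂)) = 6371.01·arcsin(0.10898·sin(-73.138°)) = -665.665 km
|dₓₜ| = 665.665 km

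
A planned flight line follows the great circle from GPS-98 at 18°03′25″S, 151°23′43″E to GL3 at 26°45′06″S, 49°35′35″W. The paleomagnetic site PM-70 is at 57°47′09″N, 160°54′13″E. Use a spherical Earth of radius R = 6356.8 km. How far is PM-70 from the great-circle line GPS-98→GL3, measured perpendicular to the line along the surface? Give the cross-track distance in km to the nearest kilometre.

3244 km

GPS-98: φ = -18.05694°, λ = +151.39528°
GL3: φ = -26.75167°, λ = -49.59306°
PM-70: φ = +57.78583°, λ = +160.90361°
δ₁₃ = central angle GPS-98→PM-70 = 1.330881 rad  (haversine)
θ₁₃ = bearing GPS-98→PM-70 = 5.201°,  θ₁₂ = bearing GPS-98→GL3 = 155.015°
dₓₜ = R·arcsin(sin δ₁₃ · sin(θ₁₃ − θ₁₂)) = 6356.8·arcsin(0.97136·sin(-149.814°)) = -3243.665 km
|dₓₜ| = 3243.665 km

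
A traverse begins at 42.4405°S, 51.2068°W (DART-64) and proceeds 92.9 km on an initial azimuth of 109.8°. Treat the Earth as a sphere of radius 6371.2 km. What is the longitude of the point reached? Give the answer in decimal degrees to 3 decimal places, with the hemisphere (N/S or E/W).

50.137°W

δ = d/R = 92.9/6371.2 = 0.014581 rad
φ₂ = arcsin(sin φ₁ cos δ + cos φ₁ sin δ cos θ)
   = arcsin(-0.67482·0.99989 + 0.73798·0.01458·-0.33874) = -42.71853°
λ₂ = λ₁ + atan2(sin θ sin δ cos φ₁, cos δ − sin φ₁ sin φ₂) = -50.13687°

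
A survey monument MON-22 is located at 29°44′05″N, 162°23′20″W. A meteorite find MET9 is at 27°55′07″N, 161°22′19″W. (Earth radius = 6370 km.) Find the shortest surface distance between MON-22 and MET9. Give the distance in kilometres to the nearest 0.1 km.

224.9 km

MON-22: φ = +29.73472°, λ = -162.38889°
MET9: φ = +27.91861°, λ = -161.37194°
Δφ = -1.8161°,  Δλ = 1.0169°
a = sin²(Δφ/2) + cos φ₁ cos φ₂ sin²(Δλ/2) = 0.000312
c = 2·arcsin(√a) = 0.035305 rad = 2.0228°
d = R·c = 6370 × 0.035305 = 224.9 km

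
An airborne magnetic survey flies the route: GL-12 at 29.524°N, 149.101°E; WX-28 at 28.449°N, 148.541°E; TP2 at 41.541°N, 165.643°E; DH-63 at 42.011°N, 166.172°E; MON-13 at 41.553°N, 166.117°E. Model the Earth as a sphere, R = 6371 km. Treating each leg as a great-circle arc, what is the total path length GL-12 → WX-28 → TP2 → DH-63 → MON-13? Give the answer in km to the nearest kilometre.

GL-12→WX-28: c = 0.020618 rad, d = 131.36 km
WX-28→TP2: c = 0.333482 rad, d = 2124.61 km
TP2→DH-63: c = 0.010710 rad, d = 68.23 km
DH-63→MON-13: c = 0.008026 rad, d = 51.13 km
Total = 131.36 + 2124.61 + 68.23 + 51.13 = 2375.33 km

2375 km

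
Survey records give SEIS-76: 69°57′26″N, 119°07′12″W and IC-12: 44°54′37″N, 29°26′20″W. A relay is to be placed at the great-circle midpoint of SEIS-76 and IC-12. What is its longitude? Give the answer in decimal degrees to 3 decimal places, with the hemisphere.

55.202°W

SEIS-76: φ = +69.95722°, λ = -119.12000°
IC-12: φ = +44.91028°, λ = -29.43889°
Bx = cos φ₂ cos Δλ = 0.003942,  By = cos φ₂ sin Δλ = 0.708202
φₘ = atan2(sin φ₁ + sin φ₂, √((cos φ₁ + Bx)² + By²)) = 64.39617°
λₘ = λ₁ + atan2(By, cos φ₁ + Bx) = -55.20164°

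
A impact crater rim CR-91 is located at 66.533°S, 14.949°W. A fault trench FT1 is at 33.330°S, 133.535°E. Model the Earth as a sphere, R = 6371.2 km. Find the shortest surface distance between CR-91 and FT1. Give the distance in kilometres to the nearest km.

Δφ = 33.2030°,  Δλ = 148.4840°
a = sin²(Δφ/2) + cos φ₁ cos φ₂ sin²(Δλ/2) = 0.389814
c = 2·arcsin(√a) = 1.348601 rad = 77.2692°
d = R·c = 6371.2 × 1.348601 = 8592.2 km

8592 km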